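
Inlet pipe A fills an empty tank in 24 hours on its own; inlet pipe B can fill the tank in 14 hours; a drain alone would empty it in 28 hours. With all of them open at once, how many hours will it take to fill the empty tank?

Net rate = 1/24 + 1/14 − 1/28 = (7 + 12 − 6)/168 = 13/168 per hour.
Filling time = 1 ÷ (13/168) = 168/13 hours.

168/13 hours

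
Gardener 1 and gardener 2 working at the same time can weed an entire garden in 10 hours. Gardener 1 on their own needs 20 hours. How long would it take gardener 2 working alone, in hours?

20 hours

Combined rate is 1/10 per hour.
Known contribution: 1/20 per hour.
So gardener 2's rate is 1/10 − 1/20 = 1/20, meaning 20 hours alone.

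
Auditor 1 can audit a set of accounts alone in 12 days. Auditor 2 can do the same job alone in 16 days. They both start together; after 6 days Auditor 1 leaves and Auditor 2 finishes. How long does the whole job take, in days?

In the first 6 days the combined rate is 7/48, so 7/8 of the job is done, leaving 1/8.
After Auditor 1 leaves the rate is 1/16 per day; the remaining 1/8 takes 2 days.
Total = 6 + 2 = 8 days.

8 days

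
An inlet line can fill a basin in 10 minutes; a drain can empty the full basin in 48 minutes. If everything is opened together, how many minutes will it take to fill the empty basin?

240/19 minutes

Net rate = 1/10 − 1/48 = (24 − 5)/240 = 19/240 per minute.
Filling time = 1 ÷ (19/240) = 240/19 minutes.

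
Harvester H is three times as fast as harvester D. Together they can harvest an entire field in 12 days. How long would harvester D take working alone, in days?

Let harvester D's rate be r; then harvester H's rate is 3r, so together (3 + 1)r = 4r = 1/12.
Thus r = 1/48 per day.
Harvester D alone: 48 days; harvester H alone: 16 days.

48 days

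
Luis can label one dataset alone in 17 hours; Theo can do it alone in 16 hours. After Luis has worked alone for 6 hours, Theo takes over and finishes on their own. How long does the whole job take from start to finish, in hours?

In 6 hours Luis does 6/17 of the job, leaving 11/17.
Theo works at 1/16 per hour, so finishing takes 11/17 ÷ 1/16 = 176/17 hours.
Total time = 6 + 176/17 = 278/17 hours.

278/17 hours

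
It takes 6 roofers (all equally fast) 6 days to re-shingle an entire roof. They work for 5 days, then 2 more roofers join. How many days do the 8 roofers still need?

One roofer does 1/36 of the job per day.
After 5 days with 6 roofers, 5/6 is done (1/6 left).
With 8 roofers the rate is 8/36 = 2/9, so the rest takes 1/6 ÷ 2/9 = 3/4 days.

3/4 days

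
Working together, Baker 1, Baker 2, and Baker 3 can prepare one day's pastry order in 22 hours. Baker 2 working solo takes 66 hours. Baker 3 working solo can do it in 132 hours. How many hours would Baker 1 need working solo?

44 hours

Combined rate is 1/22 per hour.
Known contribution: 1/66 + 1/132 = (2 + 1)/132 = 3/132 = 1/44 per hour.
So Baker 1's rate is 1/22 − 1/44 = 1/44, meaning 44 hours alone.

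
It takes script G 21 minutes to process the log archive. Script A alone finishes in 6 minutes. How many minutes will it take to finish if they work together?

14/3 minutes

Combined rate: 1/21 + 1/6 = (2 + 7)/42 = 9/42 = 3/14 per minute.
Time = 1 ÷ (3/14) = 14/3 minutes.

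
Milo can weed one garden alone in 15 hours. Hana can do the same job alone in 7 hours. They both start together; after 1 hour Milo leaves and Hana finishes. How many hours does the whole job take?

In the first 1 hour the combined rate is 22/105, so 22/105 of the job is done, leaving 83/105.
After Milo leaves the rate is 1/7 per hour; the remaining 83/105 takes 83/15 hours.
Total = 1 + 83/15 = 98/15 hours.

98/15 hours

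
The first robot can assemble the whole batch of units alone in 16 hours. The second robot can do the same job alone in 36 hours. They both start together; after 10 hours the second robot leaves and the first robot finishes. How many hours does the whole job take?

104/9 hours

In the first 10 hours the combined rate is 13/144, so 65/72 of the job is done, leaving 7/72.
After the second robot leaves the rate is 1/16 per hour; the remaining 7/72 takes 14/9 hours.
Total = 10 + 14/9 = 104/9 hours.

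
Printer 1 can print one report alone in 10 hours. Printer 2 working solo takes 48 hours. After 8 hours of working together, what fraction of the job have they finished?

29/30

Combined rate: 1/10 + 1/48 = (24 + 5)/240 = 29/240 per hour.
In 8 hours they complete 8·29/240 = 29/30 of the job.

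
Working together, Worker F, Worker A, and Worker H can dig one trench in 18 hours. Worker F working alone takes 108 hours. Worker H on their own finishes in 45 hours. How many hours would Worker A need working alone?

540/13 hours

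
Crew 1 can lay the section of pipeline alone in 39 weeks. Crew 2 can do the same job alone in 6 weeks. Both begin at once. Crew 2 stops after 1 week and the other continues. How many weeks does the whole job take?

In the first 1 week the combined rate is 5/26, so 5/26 of the job is done, leaving 21/26.
After Crew 2 leaves the rate is 1/39 per week; the remaining 21/26 takes 63/2 weeks.
Total = 1 + 63/2 = 65/2 weeks.

65/2 weeks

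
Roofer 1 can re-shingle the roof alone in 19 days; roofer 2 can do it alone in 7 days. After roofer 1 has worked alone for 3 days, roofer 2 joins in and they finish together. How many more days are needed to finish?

In 3 days roofer 1 does 3/19 of the job, leaving 16/19.
Roofer 1 and roofer 2 together work at 26/133 per day, so finishing takes 16/19 ÷ 26/133 = 56/13 days.

56/13 days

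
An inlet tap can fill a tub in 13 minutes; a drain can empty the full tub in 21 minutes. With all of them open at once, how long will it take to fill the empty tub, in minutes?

Net rate = 1/13 − 1/21 = (21 − 13)/273 = 8/273 per minute.
Filling time = 1 ÷ (8/273) = 273/8 minutes.

273/8 minutes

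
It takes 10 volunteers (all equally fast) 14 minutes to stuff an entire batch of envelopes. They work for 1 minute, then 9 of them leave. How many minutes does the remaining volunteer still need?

130 minutes

One volunteer does 1/140 of the job per minute.
After 1 minute with 10 volunteers, 1/14 is done (13/14 left).
With 1 volunteer the rate is 1/140, so the rest takes 13/14 ÷ 1/140 = 130 minutes.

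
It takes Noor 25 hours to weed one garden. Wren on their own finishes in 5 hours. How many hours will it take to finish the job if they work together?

Combined rate: 1/25 + 1/5 = (1 + 5)/25 = 6/25 per hour.
Time = 1 ÷ (6/25) = 25/6 hours.

25/6 hours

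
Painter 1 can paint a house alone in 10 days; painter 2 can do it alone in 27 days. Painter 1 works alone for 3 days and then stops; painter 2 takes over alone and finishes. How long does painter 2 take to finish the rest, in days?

189/10 days

In 3 days painter 1 does 3/10 of the job, leaving 7/10.
Painter 2 works at 1/27 per day, so finishing takes 7/10 ÷ 1/27 = 189/10 days.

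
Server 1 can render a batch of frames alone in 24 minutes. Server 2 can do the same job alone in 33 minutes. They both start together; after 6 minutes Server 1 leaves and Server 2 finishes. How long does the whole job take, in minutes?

In the first 6 minutes the combined rate is 19/264, so 19/44 of the job is done, leaving 25/44.
After Server 1 leaves the rate is 1/33 per minute; the remaining 25/44 takes 75/4 minutes.
Total = 6 + 75/4 = 99/4 minutes.

99/4 minutes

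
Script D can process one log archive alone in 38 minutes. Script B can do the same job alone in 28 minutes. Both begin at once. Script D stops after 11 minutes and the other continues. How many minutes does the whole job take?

In the first 11 minutes the combined rate is 33/532, so 363/532 of the job is done, leaving 169/532.
After script D leaves the rate is 1/28 per minute; the remaining 169/532 takes 169/19 minutes.
Total = 11 + 169/19 = 378/19 minutes.

378/19 minutes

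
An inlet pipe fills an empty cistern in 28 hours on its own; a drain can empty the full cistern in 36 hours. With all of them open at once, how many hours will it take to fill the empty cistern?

126 hours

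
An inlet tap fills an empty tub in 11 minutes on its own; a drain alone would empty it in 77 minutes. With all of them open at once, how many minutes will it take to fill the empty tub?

77/6 minutes

Net rate = 1/11 − 1/77 = (7 − 1)/77 = 6/77 per minute.
Filling time = 1 ÷ (6/77) = 77/6 minutes.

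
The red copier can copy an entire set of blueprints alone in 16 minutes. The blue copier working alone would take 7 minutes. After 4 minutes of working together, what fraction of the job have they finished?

23/28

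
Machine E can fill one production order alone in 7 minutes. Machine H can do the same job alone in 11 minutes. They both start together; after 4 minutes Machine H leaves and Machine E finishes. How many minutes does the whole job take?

In the first 4 minutes the combined rate is 18/77, so 72/77 of the job is done, leaving 5/77.
After Machine H leaves the rate is 1/7 per minute; the remaining 5/77 takes 5/11 minutes.
Total = 4 + 5/11 = 49/11 minutes.

49/11 minutes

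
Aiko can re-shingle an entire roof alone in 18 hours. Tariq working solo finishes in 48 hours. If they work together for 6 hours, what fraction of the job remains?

Combined rate: 1/18 + 1/48 = (8 + 3)/144 = 11/144 per hour.
In 6 hours they complete 6·11/144 = 11/24 of the job.
So 13/24 remains.

13/24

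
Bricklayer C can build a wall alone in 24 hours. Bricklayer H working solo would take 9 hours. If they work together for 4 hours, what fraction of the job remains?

7/18

Combined rate: 1/24 + 1/9 = (3 + 8)/72 = 11/72 per hour.
In 4 hours they complete 4·11/72 = 11/18 of the job.
So 7/18 remains.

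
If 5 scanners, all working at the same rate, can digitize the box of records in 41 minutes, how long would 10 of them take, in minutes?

Total work is 5·41 = 205 scanner-minutes.
With 10 scanners: 205/10 = 41/2 minutes.

41/2 minutes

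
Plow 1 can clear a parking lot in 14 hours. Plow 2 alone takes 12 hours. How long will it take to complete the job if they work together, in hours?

Combined rate: 1/14 + 1/12 = (6 + 7)/84 = 13/84 per hour.
Time = 1 ÷ (13/84) = 84/13 hours.

84/13 hours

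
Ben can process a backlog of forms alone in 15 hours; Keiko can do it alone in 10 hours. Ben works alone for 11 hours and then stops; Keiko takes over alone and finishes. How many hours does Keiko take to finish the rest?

8/3 hours

In 11 hours Ben does 11/15 of the job, leaving 4/15.
Keiko works at 1/10 per hour, so finishing takes 4/15 ÷ 1/10 = 8/3 hours.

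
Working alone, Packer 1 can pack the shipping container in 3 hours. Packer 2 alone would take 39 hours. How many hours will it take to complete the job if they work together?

39/14 hours

Combined rate: 1/3 + 1/39 = (13 + 1)/39 = 14/39 per hour.
Time = 1 ÷ (14/39) = 39/14 hours.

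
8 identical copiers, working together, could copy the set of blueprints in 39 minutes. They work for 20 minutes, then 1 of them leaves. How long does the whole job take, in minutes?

One copier does 1/312 of the job per minute.
After 20 minutes with 8 copiers, 20/39 is done (19/39 left).
With 7 copiers the rate is 7/312, so the rest takes 19/39 ÷ 7/312 = 152/7 minutes.
Total = 20 + 152/7 = 292/7 minutes.

292/7 minutes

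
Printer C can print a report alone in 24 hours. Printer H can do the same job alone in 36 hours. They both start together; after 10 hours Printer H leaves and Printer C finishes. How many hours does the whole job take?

In the first 10 hours the combined rate is 5/72, so 25/36 of the job is done, leaving 11/36.
After Printer H leaves the rate is 1/24 per hour; the remaining 11/36 takes 22/3 hours.
Total = 10 + 22/3 = 52/3 hours.

52/3 hours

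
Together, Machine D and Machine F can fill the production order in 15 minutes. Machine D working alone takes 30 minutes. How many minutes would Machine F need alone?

30 minutes

Combined rate is 1/15 per minute.
Known contribution: 1/30 per minute.
So Machine F's rate is 1/15 − 1/30 = 1/30, meaning 30 minutes alone.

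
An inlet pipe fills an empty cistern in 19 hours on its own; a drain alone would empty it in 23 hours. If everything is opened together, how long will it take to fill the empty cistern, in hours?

437/4 hours

Net rate = 1/19 − 1/23 = (23 − 19)/437 = 4/437 per hour.
Filling time = 1 ÷ (4/437) = 437/4 hours.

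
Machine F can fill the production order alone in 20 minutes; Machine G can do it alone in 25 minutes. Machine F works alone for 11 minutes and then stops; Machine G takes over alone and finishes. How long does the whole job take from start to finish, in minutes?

89/4 minutes

In 11 minutes Machine F does 11/20 of the job, leaving 9/20.
Machine G works at 1/25 per minute, so finishing takes 9/20 ÷ 1/25 = 45/4 minutes.
Total time = 11 + 45/4 = 89/4 minutes.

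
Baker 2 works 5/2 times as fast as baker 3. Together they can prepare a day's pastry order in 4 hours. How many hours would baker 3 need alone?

Let baker 3's rate be r; then baker 2's rate is (5/2)r, so together (5/2 + 1)r = (7/2)r = 1/4.
Thus r = 1/14 per hour.
Baker 3 alone: 14 hours; baker 2 alone: 28/5 hours.

14 hours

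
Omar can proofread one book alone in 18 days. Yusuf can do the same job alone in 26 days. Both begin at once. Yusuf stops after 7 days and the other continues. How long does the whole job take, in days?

171/13 days

In the first 7 days the combined rate is 11/117, so 77/117 of the job is done, leaving 40/117.
After Yusuf leaves the rate is 1/18 per day; the remaining 40/117 takes 80/13 days.
Total = 7 + 80/13 = 171/13 days.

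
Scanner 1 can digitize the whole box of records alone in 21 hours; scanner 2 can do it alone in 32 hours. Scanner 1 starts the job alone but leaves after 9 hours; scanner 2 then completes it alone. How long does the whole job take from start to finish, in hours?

In 9 hours scanner 1 does 9/21 = 3/7 of the job, leaving 4/7.
Scanner 2 works at 1/32 per hour, so finishing takes 4/7 ÷ 1/32 = 128/7 hours.
Total time = 9 + 128/7 = 191/7 hours.

191/7 hours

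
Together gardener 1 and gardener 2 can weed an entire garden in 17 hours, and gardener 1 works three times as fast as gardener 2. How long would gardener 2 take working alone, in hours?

68 hours

Let gardener 2's rate be r; then gardener 1's rate is 3r, so together (3 + 1)r = 4r = 1/17.
Thus r = 1/68 per hour.
Gardener 2 alone: 68 hours; gardener 1 alone: 68/3 hours.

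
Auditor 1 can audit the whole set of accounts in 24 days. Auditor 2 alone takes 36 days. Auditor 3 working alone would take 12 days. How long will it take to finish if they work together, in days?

72/11 days

Combined rate: 1/24 + 1/36 + 1/12 = (3 + 2 + 6)/72 = 11/72 per day.
Time = 1 ÷ (11/72) = 72/11 days.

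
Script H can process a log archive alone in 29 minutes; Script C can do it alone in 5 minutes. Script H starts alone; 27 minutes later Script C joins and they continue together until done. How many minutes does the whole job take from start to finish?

In 27 minutes Script H does 27/29 of the job, leaving 2/29.
Script H and Script C together work at 34/145 per minute, so finishing takes 2/29 ÷ 34/145 = 5/17 minutes.
Total time = 27 + 5/17 = 464/17 minutes.

464/17 minutes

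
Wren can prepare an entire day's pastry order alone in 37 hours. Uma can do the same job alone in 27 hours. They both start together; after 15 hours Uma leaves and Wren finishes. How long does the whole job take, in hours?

148/9 hours

In the first 15 hours the combined rate is 64/999, so 320/333 of the job is done, leaving 13/333.
After Uma leaves the rate is 1/37 per hour; the remaining 13/333 takes 13/9 hours.
Total = 15 + 13/9 = 148/9 hours.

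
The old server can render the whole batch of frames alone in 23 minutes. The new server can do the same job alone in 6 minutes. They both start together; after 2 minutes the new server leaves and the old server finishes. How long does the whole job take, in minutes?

46/3 minutes

In the first 2 minutes the combined rate is 29/138, so 29/69 of the job is done, leaving 40/69.
After the new server leaves the rate is 1/23 per minute; the remaining 40/69 takes 40/3 minutes.
Total = 2 + 40/3 = 46/3 minutes.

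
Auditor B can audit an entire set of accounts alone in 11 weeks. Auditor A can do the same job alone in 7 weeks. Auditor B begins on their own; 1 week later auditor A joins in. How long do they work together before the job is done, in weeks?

In the first 1 week auditor B alone does 1/11 of the job, leaving 10/11.
Once everyone is working, combined rate: 1/11 + 1/7 = (7 + 11)/77 = 18/77 per week.
Remaining 10/11 at 18/77 per week takes 35/9 weeks.

35/9 weeks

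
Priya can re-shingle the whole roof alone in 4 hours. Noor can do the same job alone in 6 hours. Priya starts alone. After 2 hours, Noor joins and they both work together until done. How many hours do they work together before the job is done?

6/5 hours

In the first 2 hours Priya alone does 2/4 = 1/2 of the job, leaving 1/2.
Once everyone is working, combined rate: 1/4 + 1/6 = (3 + 2)/12 = 5/12 per hour.
Remaining 1/2 at 5/12 per hour takes 6/5 hours.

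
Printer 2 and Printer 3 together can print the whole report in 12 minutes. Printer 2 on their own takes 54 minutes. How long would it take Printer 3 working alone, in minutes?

108/7 minutes

Combined rate is 1/12 per minute.
Known contribution: 1/54 per minute.
So Printer 3's rate is 1/12 − 1/54 = 7/108, meaning 108/7 minutes alone.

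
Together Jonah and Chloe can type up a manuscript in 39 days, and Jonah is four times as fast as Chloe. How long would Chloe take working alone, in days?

Let Chloe's rate be r; then Jonah's rate is 4r, so together (4 + 1)r = 5r = 1/39.
Thus r = 1/195 per day.
Chloe alone: 195 days; Jonah alone: 195/4 days.

195 days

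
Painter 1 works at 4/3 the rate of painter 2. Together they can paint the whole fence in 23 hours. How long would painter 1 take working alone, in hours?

161/4 hours

Let painter 2's rate be r; then painter 1's rate is (4/3)r, so together (4/3 + 1)r = (7/3)r = 1/23.
Thus r = 3/161 per hour.
Painter 2 alone: 161/3 hours; painter 1 alone: 161/4 hours.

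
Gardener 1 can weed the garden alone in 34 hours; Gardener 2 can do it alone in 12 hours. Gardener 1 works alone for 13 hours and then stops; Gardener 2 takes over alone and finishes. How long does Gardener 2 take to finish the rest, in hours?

126/17 hours

In 13 hours Gardener 1 does 13/34 of the job, leaving 21/34.
Gardener 2 works at 1/12 per hour, so finishing takes 21/34 ÷ 1/12 = 126/17 hours.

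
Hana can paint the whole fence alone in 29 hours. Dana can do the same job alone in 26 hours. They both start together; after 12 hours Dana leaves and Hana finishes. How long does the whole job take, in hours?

In the first 12 hours the combined rate is 55/754, so 330/377 of the job is done, leaving 47/377.
After Dana leaves the rate is 1/29 per hour; the remaining 47/377 takes 47/13 hours.
Total = 12 + 47/13 = 203/13 hours.

203/13 hours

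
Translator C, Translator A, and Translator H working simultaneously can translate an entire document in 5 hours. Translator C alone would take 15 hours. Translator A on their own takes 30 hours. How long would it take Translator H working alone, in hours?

Combined rate is 1/5 per hour.
Known contribution: 1/15 + 1/30 = (2 + 1)/30 = 3/30 = 1/10 per hour.
So Translator H's rate is 1/5 − 1/10 = 1/10, meaning 10 hours alone.

10 hours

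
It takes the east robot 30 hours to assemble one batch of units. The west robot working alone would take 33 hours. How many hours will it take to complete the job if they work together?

110/7 hours

Combined rate: 1/30 + 1/33 = (11 + 10)/330 = 21/330 = 7/110 per hour.
Time = 1 ÷ (7/110) = 110/7 hours.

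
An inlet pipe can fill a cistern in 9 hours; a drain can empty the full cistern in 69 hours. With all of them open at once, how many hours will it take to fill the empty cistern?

207/20 hours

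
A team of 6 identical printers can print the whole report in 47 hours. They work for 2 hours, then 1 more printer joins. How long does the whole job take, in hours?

284/7 hours

One printer does 1/282 of the job per hour.
After 2 hours with 6 printers, 2/47 is done (45/47 left).
With 7 printers the rate is 7/282, so the rest takes 45/47 ÷ 7/282 = 270/7 hours.
Total = 2 + 270/7 = 284/7 hours.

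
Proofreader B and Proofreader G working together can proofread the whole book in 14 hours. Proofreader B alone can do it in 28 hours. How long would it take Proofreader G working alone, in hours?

Combined rate is 1/14 per hour.
Known contribution: 1/28 per hour.
So Proofreader G's rate is 1/14 − 1/28 = 1/28, meaning 28 hours alone.

28 hours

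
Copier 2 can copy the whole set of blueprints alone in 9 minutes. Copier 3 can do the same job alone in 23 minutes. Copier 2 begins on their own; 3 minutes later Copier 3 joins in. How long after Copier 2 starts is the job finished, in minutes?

In the first 3 minutes Copier 2 alone does 3/9 = 1/3 of the job, leaving 2/3.
Once everyone is working, combined rate: 1/9 + 1/23 = (23 + 9)/207 = 32/207 per minute.
Remaining 2/3 at 32/207 per minute takes 69/16 minutes.
Total from the start = 3 + 69/16 = 117/16 minutes.

117/16 minutes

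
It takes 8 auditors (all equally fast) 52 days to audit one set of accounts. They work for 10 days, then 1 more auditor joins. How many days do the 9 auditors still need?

One auditor does 1/416 of the job per day.
After 10 days with 8 auditors, 5/26 is done (21/26 left).
With 9 auditors the rate is 9/416, so the rest takes 21/26 ÷ 9/416 = 112/3 days.

112/3 days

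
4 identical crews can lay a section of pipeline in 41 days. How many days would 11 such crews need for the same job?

164/11 days

Total work is 4·41 = 164 crew-days.
With 11 crews: 164/11 days.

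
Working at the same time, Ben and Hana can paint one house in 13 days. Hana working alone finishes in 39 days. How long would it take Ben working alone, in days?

39/2 days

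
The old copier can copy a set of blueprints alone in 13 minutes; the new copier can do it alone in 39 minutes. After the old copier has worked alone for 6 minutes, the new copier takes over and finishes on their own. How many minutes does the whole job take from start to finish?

27 minutes

In 6 minutes the old copier does 6/13 of the job, leaving 7/13.
The new copier works at 1/39 per minute, so finishing takes 7/13 ÷ 1/39 = 21 minutes.
Total time = 6 + 21 = 27 minutes.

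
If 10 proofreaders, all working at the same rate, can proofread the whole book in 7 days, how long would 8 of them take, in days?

Total work is 10·7 = 70 proofreader-days.
With 8 proofreaders: 70/8 = 35/4 days.

35/4 days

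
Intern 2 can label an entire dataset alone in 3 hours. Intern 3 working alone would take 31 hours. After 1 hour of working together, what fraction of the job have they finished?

Combined rate: 1/3 + 1/31 = (31 + 3)/93 = 34/93 per hour.
In 1 hour they complete 1·34/93 = 34/93 of the job.

34/93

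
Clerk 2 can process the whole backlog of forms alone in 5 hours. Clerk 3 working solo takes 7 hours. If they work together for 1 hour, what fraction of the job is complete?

Combined rate: 1/5 + 1/7 = (7 + 5)/35 = 12/35 per hour.
In 1 hour they complete 1·12/35 = 12/35 of the job.

12/35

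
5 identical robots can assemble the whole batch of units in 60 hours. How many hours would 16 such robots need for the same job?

75/4 hours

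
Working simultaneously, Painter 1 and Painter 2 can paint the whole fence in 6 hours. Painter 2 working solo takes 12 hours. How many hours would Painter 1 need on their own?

12 hours

Combined rate is 1/6 per hour.
Known contribution: 1/12 per hour.
So Painter 1's rate is 1/6 − 1/12 = 1/12, meaning 12 hours alone.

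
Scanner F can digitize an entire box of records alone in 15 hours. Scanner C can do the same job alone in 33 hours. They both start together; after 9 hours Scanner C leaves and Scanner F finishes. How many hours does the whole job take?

In the first 9 hours the combined rate is 16/165, so 48/55 of the job is done, leaving 7/55.
After Scanner C leaves the rate is 1/15 per hour; the remaining 7/55 takes 21/11 hours.
Total = 9 + 21/11 = 120/11 hours.

120/11 hours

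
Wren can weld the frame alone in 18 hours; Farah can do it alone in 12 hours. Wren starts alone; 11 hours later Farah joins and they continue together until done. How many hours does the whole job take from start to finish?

69/5 hours

In 11 hours Wren does 11/18 of the job, leaving 7/18.
Wren and Farah together work at 5/36 per hour, so finishing takes 7/18 ÷ 5/36 = 14/5 hours.
Total time = 11 + 14/5 = 69/5 hours.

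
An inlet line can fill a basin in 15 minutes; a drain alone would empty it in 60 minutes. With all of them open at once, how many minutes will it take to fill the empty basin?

Net rate = 1/15 − 1/60 = (4 − 1)/60 = 3/60 = 1/20 per minute.
Filling time = 1 ÷ (1/20) = 20 minutes.

20 minutes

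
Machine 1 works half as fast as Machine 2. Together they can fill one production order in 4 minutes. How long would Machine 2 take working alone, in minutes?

Let Machine 2's rate be r; then Machine 1's rate is (1/2)r, so together (1/2 + 1)r = (3/2)r = 1/4.
Thus r = 1/6 per minute.
Machine 2 alone: 6 minutes; Machine 1 alone: 12 minutes.

6 minutes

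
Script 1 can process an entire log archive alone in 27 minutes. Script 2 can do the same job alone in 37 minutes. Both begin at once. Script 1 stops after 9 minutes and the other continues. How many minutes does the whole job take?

In the first 9 minutes the combined rate is 64/999, so 64/111 of the job is done, leaving 47/111.
After Script 1 leaves the rate is 1/37 per minute; the remaining 47/111 takes 47/3 minutes.
Total = 9 + 47/3 = 74/3 minutes.

74/3 minutes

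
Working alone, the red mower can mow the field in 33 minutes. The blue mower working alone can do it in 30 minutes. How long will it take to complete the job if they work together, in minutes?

110/7 minutes

With two workers the combined time is the product over the sum: 33·30/(33+30) = 990/63 = 110/7 minutes.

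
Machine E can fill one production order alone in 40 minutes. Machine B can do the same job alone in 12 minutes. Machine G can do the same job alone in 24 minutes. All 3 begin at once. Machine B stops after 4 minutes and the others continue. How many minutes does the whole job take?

10 minutes

In the first 4 minutes the combined rate is 3/20, so 3/5 of the job is done, leaving 2/5.
After Machine B leaves the rate is 1/15 per minute; the remaining 2/5 takes 6 minutes.
Total = 4 + 6 = 10 minutes.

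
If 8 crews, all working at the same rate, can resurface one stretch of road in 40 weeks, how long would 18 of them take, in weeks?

160/9 weeks

Total work is 8·40 = 320 crew-weeks.
With 18 crews: 320/18 = 160/9 weeks.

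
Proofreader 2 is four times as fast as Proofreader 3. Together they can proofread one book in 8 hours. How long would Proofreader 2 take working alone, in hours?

10 hours

Let Proofreader 3's rate be r; then Proofreader 2's rate is 4r, so together (4 + 1)r = 5r = 1/8.
Thus r = 1/40 per hour.
Proofreader 3 alone: 40 hours; Proofreader 2 alone: 10 hours.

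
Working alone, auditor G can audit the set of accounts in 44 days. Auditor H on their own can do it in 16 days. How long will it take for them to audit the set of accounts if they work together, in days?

176/15 days

With two workers the combined time is the product over the sum: 44·16/(44+16) = 704/60 = 176/15 days.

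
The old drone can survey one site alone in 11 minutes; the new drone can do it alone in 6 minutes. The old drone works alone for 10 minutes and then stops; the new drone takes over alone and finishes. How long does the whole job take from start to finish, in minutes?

116/11 minutes

In 10 minutes the old drone does 10/11 of the job, leaving 1/11.
The new drone works at 1/6 per minute, so finishing takes 1/11 ÷ 1/6 = 6/11 minutes.
Total time = 10 + 6/11 = 116/11 minutes.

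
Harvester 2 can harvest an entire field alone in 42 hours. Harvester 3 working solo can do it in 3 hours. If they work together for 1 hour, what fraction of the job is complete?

5/14

Combined rate: 1/42 + 1/3 = (1 + 14)/42 = 15/42 = 5/14 per hour.
In 1 hour they complete 1·5/14 = 5/14 of the job.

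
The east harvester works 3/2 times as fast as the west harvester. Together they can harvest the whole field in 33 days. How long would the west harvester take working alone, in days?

165/2 days

Let the west harvester's rate be r; then the east harvester's rate is (3/2)r, so together (3/2 + 1)r = (5/2)r = 1/33.
Thus r = 2/165 per day.
The west harvester alone: 165/2 days; the east harvester alone: 55 days.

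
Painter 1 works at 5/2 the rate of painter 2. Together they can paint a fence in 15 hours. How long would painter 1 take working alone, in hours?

21 hours

Let painter 2's rate be r; then painter 1's rate is (5/2)r, so together (5/2 + 1)r = (7/2)r = 1/15.
Thus r = 2/105 per hour.
Painter 2 alone: 105/2 hours; painter 1 alone: 21 hours.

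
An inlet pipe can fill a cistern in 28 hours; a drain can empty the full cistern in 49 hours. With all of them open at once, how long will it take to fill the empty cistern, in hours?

196/3 hours

Net rate = 1/28 − 1/49 = (7 − 4)/196 = 3/196 per hour.
Filling time = 1 ÷ (3/196) = 196/3 hours.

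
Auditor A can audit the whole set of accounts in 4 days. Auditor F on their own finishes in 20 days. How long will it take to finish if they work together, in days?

With two workers the combined time is the product over the sum: 4·20/(4+20) = 80/24 = 10/3 days.

10/3 days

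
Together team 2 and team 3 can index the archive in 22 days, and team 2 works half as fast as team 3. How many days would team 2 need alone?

66 days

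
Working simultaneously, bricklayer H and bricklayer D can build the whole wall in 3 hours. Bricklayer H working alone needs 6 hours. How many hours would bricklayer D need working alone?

6 hours

Combined rate is 1/3 per hour.
Known contribution: 1/6 per hour.
So bricklayer D's rate is 1/3 − 1/6 = 1/6, meaning 6 hours alone.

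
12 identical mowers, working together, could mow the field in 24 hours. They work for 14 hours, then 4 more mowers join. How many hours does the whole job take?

43/2 hours

One mower does 1/288 of the job per hour.
After 14 hours with 12 mowers, 7/12 is done (5/12 left).
With 16 mowers the rate is 16/288 = 1/18, so the rest takes 5/12 ÷ 1/18 = 15/2 hours.
Total = 14 + 15/2 = 43/2 hours.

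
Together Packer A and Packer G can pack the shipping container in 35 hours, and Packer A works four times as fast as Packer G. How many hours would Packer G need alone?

175 hours

Let Packer G's rate be r; then Packer A's rate is 4r, so together (4 + 1)r = 5r = 1/35.
Thus r = 1/175 per hour.
Packer G alone: 175 hours; Packer A alone: 175/4 hours.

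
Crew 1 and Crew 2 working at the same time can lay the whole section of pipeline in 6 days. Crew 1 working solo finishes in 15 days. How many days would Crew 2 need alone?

10 days

Combined rate is 1/6 per day.
Known contribution: 1/15 per day.
So Crew 2's rate is 1/6 − 1/15 = 1/10, meaning 10 days alone.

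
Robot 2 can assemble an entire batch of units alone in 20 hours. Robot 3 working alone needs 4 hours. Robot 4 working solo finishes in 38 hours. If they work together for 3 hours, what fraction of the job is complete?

93/95

Combined rate: 1/20 + 1/4 + 1/38 = (19 + 95 + 10)/380 = 124/380 = 31/95 per hour.
In 3 hours they complete 3·31/95 = 93/95 of the job.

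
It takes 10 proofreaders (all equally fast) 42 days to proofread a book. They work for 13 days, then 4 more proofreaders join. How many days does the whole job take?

236/7 days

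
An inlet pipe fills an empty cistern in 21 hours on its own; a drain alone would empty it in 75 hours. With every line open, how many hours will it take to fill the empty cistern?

175/6 hours

Net rate = 1/21 − 1/75 = (25 − 7)/525 = 18/525 = 6/175 per hour.
Filling time = 1 ÷ (6/175) = 175/6 hours.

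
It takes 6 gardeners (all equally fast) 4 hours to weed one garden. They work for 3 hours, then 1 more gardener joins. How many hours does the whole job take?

27/7 hours

One gardener does 1/24 of the job per hour.
After 3 hours with 6 gardeners, 3/4 is done (1/4 left).
With 7 gardeners the rate is 7/24, so the rest takes 1/4 ÷ 7/24 = 6/7 hours.
Total = 3 + 6/7 = 27/7 hours.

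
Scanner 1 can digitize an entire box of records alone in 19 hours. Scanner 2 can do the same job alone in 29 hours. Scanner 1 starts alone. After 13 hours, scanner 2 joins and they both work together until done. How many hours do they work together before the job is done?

In the first 13 hours scanner 1 alone does 13/19 of the job, leaving 6/19.
Once everyone is working, combined rate: 1/19 + 1/29 = (29 + 19)/551 = 48/551 per hour.
Remaining 6/19 at 48/551 per hour takes 29/8 hours.

29/8 hours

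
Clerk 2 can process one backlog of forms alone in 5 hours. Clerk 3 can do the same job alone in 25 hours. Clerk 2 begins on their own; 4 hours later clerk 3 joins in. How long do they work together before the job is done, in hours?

5/6 hours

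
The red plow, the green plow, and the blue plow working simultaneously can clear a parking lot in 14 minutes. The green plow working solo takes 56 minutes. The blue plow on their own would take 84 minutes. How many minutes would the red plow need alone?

24 minutes

Combined rate is 1/14 per minute.
Known contribution: 1/56 + 1/84 = (3 + 2)/168 = 5/168 per minute.
So the red plow's rate is 1/14 − 5/168 = 1/24, meaning 24 minutes alone.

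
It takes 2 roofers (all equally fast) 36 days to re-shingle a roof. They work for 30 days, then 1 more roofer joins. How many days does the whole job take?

One roofer does 1/72 of the job per day.
After 30 days with 2 roofers, 5/6 is done (1/6 left).
With 3 roofers the rate is 3/72 = 1/24, so the rest takes 1/6 ÷ 1/24 = 4 days.
Total = 30 + 4 = 34 days.

34 days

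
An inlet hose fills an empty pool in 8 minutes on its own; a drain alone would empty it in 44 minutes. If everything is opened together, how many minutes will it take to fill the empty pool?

Net rate = 1/8 − 1/44 = (11 − 2)/88 = 9/88 per minute.
Filling time = 1 ÷ (9/88) = 88/9 minutes.

88/9 minutes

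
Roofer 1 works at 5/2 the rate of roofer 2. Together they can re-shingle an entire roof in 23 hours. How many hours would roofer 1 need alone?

Let roofer 2's rate be r; then roofer 1's rate is (5/2)r, so together (5/2 + 1)r = (7/2)r = 1/23.
Thus r = 2/161 per hour.
Roofer 2 alone: 161/2 hours; roofer 1 alone: 161/5 hours.

161/5 hours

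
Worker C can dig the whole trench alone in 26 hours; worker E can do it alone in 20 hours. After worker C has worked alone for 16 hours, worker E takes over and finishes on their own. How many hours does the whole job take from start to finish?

In 16 hours worker C does 16/26 = 8/13 of the job, leaving 5/13.
Worker E works at 1/20 per hour, so finishing takes 5/13 ÷ 1/20 = 100/13 hours.
Total time = 16 + 100/13 = 308/13 hours.

308/13 hours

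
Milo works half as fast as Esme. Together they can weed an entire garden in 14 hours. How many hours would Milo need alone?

Let Esme's rate be r; then Milo's rate is (1/2)r, so together (1/2 + 1)r = (3/2)r = 1/14.
Thus r = 1/21 per hour.
Esme alone: 21 hours; Milo alone: 42 hours.

42 hours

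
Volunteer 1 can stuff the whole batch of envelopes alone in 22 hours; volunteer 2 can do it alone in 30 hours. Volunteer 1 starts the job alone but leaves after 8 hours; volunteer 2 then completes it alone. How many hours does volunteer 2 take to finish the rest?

210/11 hours

In 8 hours volunteer 1 does 8/22 = 4/11 of the job, leaving 7/11.
Volunteer 2 works at 1/30 per hour, so finishing takes 7/11 ÷ 1/30 = 210/11 hours.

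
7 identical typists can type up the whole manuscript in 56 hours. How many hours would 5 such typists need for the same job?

392/5 hours

Total work is 7·56 = 392 typist-hours.
With 5 typists: 392/5 hours.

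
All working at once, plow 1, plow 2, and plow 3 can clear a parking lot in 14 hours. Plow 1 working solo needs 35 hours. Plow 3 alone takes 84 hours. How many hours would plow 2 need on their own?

Combined rate is 1/14 per hour.
Known contribution: 1/35 + 1/84 = (12 + 5)/420 = 17/420 per hour.
So plow 2's rate is 1/14 − 17/420 = 13/420, meaning 420/13 hours alone.

420/13 hours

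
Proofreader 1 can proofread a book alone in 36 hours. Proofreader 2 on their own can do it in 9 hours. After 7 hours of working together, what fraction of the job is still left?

1/36

Combined rate: 1/36 + 1/9 = (1 + 4)/36 = 5/36 per hour.
In 7 hours they complete 7·5/36 = 35/36 of the job.
So 1/36 remains.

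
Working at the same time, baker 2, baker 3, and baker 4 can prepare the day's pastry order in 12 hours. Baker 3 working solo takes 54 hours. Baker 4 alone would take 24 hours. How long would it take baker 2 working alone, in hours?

Combined rate is 1/12 per hour.
Known contribution: 1/54 + 1/24 = (4 + 9)/216 = 13/216 per hour.
So baker 2's rate is 1/12 − 13/216 = 5/216, meaning 216/5 hours alone.

216/5 hours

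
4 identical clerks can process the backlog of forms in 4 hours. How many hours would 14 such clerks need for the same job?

8/7 hours

Total work is 4·4 = 16 clerk-hours.
With 14 clerks: 16/14 = 8/7 hours.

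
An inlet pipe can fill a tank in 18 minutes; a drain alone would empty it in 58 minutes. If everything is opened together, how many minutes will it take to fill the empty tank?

Net rate = 1/18 − 1/58 = (29 − 9)/522 = 20/522 = 10/261 per minute.
Filling time = 1 ÷ (10/261) = 261/10 minutes.

261/10 minutes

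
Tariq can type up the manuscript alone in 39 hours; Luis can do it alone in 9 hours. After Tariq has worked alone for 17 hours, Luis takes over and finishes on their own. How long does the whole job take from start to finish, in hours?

In 17 hours Tariq does 17/39 of the job, leaving 22/39.
Luis works at 1/9 per hour, so finishing takes 22/39 ÷ 1/9 = 66/13 hours.
Total time = 17 + 66/13 = 287/13 hours.

287/13 hours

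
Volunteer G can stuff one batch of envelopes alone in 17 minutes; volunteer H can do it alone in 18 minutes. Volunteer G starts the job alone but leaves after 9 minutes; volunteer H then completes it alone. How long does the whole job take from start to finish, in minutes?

In 9 minutes volunteer G does 9/17 of the job, leaving 8/17.
Volunteer H works at 1/18 per minute, so finishing takes 8/17 ÷ 1/18 = 144/17 minutes.
Total time = 9 + 144/17 = 297/17 minutes.

297/17 minutes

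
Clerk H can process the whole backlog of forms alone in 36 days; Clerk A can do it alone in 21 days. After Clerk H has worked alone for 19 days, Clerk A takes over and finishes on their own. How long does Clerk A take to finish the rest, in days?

119/12 days

In 19 days Clerk H does 19/36 of the job, leaving 17/36.
Clerk A works at 1/21 per day, so finishing takes 17/36 ÷ 1/21 = 119/12 days.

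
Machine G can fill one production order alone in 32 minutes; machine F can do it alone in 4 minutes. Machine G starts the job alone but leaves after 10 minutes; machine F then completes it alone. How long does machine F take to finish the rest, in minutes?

11/4 minutes

In 10 minutes machine G does 10/32 = 5/16 of the job, leaving 11/16.
Machine F works at 1/4 per minute, so finishing takes 11/16 ÷ 1/4 = 11/4 minutes.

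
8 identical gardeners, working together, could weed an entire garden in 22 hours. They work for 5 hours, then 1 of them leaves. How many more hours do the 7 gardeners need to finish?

136/7 hours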